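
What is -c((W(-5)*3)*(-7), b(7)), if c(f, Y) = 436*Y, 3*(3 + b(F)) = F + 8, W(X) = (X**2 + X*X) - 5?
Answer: -872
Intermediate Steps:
W(X) = -5 + 2*X**2 (W(X) = (X**2 + X**2) - 5 = 2*X**2 - 5 = -5 + 2*X**2)
b(F) = -1/3 + F/3 (b(F) = -3 + (F + 8)/3 = -3 + (8 + F)/3 = -3 + (8/3 + F/3) = -1/3 + F/3)
-c((W(-5)*3)*(-7), b(7)) = -436*(-1/3 + (1/3)*7) = -436*(-1/3 + 7/3) = -436*2 = -1*872 = -872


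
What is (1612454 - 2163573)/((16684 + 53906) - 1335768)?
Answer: 551119/1265178 ≈ 0.43561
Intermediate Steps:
(1612454 - 2163573)/((16684 + 53906) - 1335768) = -551119/(70590 - 1335768) = -551119/(-1265178) = -551119*(-1/1265178) = 551119/1265178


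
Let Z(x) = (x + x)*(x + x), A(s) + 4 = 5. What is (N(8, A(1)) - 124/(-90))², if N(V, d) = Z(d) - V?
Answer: 13924/2025 ≈ 6.8761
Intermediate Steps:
A(s) = 1 (A(s) = -4 + 5 = 1)
Z(x) = 4*x² (Z(x) = (2*x)*(2*x) = 4*x²)
N(V, d) = -V + 4*d² (N(V, d) = 4*d² - V = -V + 4*d²)
(N(8, A(1)) - 124/(-90))² = ((-1*8 + 4*1²) - 124/(-90))² = ((-8 + 4*1) - 124*(-1/90))² = ((-8 + 4) + 62/45)² = (-4 + 62/45)² = (-118/45)² = 13924/2025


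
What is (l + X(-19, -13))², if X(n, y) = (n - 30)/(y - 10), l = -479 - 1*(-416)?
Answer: 1960000/529 ≈ 3705.1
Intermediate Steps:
l = -63 (l = -479 + 416 = -63)
X(n, y) = (-30 + n)/(-10 + y)
(l + X(-19, -13))² = (-63 + (-30 - 19)/(-10 - 13))² = (-63 - 49/(-23))² = (-63 - 1/23*(-49))² = (-63 + 49/23)² = (-1400/23)² = 1960000/529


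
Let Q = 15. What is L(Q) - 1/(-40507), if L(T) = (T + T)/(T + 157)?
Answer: 607691/3483602 ≈ 0.17444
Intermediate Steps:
L(T) = 2*T/(157 + T) (L(T) = (2*T)/(157 + T) = 2*T/(157 + T))
L(Q) - 1/(-40507) = 2*15/(157 + 15) - 1/(-40507) = 2*15/172 - 1*(-1/40507) = 2*15*(1/172) + 1/40507 = 15/86 + 1/40507 = 607691/3483602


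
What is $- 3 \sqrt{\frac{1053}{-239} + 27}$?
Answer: $- \frac{90 \sqrt{1434}}{239} \approx -14.26$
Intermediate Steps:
$- 3 \sqrt{\frac{1053}{-239} + 27} = - 3 \sqrt{1053 \left(- \frac{1}{239}\right) + 27} = - 3 \sqrt{- \frac{1053}{239} + 27} = - 3 \sqrt{\frac{5400}{239}} = - 3 \frac{30 \sqrt{1434}}{239} = - \frac{90 \sqrt{1434}}{239}$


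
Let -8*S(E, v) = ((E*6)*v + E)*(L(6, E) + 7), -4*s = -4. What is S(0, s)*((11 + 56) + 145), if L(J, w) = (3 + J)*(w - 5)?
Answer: 0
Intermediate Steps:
s = 1 (s = -1/4*(-4) = 1)
L(J, w) = (-5 + w)*(3 + J) (L(J, w) = (3 + J)*(-5 + w) = (-5 + w)*(3 + J))
S(E, v) = -(-38 + 9*E)*(E + 6*E*v)/8 (S(E, v) = -((E*6)*v + E)*((-15 - 5*6 + 3*E + 6*E) + 7)/8 = -((6*E)*v + E)*((-15 - 30 + 3*E + 6*E) + 7)/8 = -(6*E*v + E)*((-45 + 9*E) + 7)/8 = -(E + 6*E*v)*(-38 + 9*E)/8 = -(-38 + 9*E)*(E + 6*E*v)/8)
S(0, s)*((11 + 56) + 145) = ((1/8)*0*(38 - 9*0 + 228*1 - 54*0*1))*((11 + 56) + 145) = ((1/8)*0*(38 + 0 + 228 + 0))*(67 + 145) = ((1/8)*0*266)*212 = 0*212 = 0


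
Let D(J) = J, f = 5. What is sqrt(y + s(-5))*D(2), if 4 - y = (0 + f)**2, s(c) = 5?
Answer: 8*I ≈ 8.0*I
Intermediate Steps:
y = -21 (y = 4 - (0 + 5)**2 = 4 - 1*5**2 = 4 - 1*25 = 4 - 25 = -21)
sqrt(y + s(-5))*D(2) = sqrt(-21 + 5)*2 = sqrt(-16)*2 = (4*I)*2 = 8*I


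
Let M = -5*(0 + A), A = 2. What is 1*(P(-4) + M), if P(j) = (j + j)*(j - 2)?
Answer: 38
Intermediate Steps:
P(j) = 2*j*(-2 + j) (P(j) = (2*j)*(-2 + j) = 2*j*(-2 + j))
M = -10 (M = -5*(0 + 2) = -5*2 = -10)
1*(P(-4) + M) = 1*(2*(-4)*(-2 - 4) - 10) = 1*(2*(-4)*(-6) - 10) = 1*(48 - 10) = 1*38 = 38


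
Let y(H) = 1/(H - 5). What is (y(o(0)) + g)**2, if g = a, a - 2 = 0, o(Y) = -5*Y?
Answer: 81/25 ≈ 3.2400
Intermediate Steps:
a = 2 (a = 2 + 0 = 2)
g = 2
y(H) = 1/(-5 + H)
(y(o(0)) + g)**2 = (1/(-5 - 5*0) + 2)**2 = (1/(-5 + 0) + 2)**2 = (1/(-5) + 2)**2 = (-1/5 + 2)**2 = (9/5)**2 = 81/25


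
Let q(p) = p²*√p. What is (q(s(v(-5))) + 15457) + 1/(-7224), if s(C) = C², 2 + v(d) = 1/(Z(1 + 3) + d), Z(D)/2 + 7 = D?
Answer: 18029670958549/1163432424 ≈ 15497.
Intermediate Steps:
Z(D) = -14 + 2*D
v(d) = -2 + 1/(-6 + d) (v(d) = -2 + 1/((-14 + 2*(1 + 3)) + d) = -2 + 1/((-14 + 2*4) + d) = -2 + 1/((-14 + 8) + d) = -2 + 1/(-6 + d))
q(p) = p^(5/2)
(q(s(v(-5))) + 15457) + 1/(-7224) = ((((13 - 2*(-5))/(-6 - 5))²)^(5/2) + 15457) + 1/(-7224) = ((((13 + 10)/(-11))²)^(5/2) + 15457) - 1/7224 = (((-1/11*23)²)^(5/2) + 15457) - 1/7224 = (((-23/11)²)^(5/2) + 15457) - 1/7224 = ((529/121)^(5/2) + 15457) - 1/7224 = (6436343/161051 + 15457) - 1/7224 = 2495801650/161051 - 1/7224 = 18029670958549/1163432424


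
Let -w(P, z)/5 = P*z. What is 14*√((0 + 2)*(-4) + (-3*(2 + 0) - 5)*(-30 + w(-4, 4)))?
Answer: 42*I*√62 ≈ 330.71*I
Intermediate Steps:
w(P, z) = -5*P*z
14*√((0 + 2)*(-4) + (-3*(2 + 0) - 5)*(-30 + w(-4, 4))) = 14*√((0 + 2)*(-4) + (-3*(2 + 0) - 5)*(-30 - 5*(-4)*4)) = 14*√(2*(-4) + (-3*2 - 5)*(-30 + 80)) = 14*√(-8 + (-6 - 5)*50) = 14*√(-8 - 11*50) = 14*√(-8 - 550) = 14*√(-558) = 14*(3*I*√62) = 42*I*√62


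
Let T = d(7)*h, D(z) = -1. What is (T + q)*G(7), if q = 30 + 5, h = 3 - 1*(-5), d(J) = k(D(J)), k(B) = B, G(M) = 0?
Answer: 0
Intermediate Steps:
d(J) = -1
h = 8 (h = 3 + 5 = 8)
T = -8 (T = -1*8 = -8)
q = 35
(T + q)*G(7) = (-8 + 35)*0 = 27*0 = 0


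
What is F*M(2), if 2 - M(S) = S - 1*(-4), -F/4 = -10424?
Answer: -166784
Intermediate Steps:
F = 41696 (F = -4*(-10424) = 41696)
M(S) = -2 - S (M(S) = 2 - (S - 1*(-4)) = 2 - (S + 4) = 2 - (4 + S) = 2 + (-4 - S) = -2 - S)
F*M(2) = 41696*(-2 - 1*2) = 41696*(-2 - 2) = 41696*(-4) = -166784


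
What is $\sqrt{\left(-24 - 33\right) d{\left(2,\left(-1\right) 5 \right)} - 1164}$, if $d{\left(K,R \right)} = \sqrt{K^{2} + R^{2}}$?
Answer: $\sqrt{-1164 - 57 \sqrt{29}} \approx 38.353 i$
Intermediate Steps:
$\sqrt{\left(-24 - 33\right) d{\left(2,\left(-1\right) 5 \right)} - 1164} = \sqrt{\left(-24 - 33\right) \sqrt{2^{2} + \left(\left(-1\right) 5\right)^{2}} - 1164} = \sqrt{- 57 \sqrt{4 + \left(-5\right)^{2}} - 1164} = \sqrt{- 57 \sqrt{4 + 25} - 1164} = \sqrt{- 57 \sqrt{29} - 1164} = \sqrt{-1164 - 57 \sqrt{29}}$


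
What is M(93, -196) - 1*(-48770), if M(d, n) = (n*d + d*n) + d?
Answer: 12407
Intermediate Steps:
M(d, n) = d + 2*d*n (M(d, n) = (d*n + d*n) + d = 2*d*n + d = d + 2*d*n)
M(93, -196) - 1*(-48770) = 93*(1 + 2*(-196)) - 1*(-48770) = 93*(1 - 392) + 48770 = 93*(-391) + 48770 = -36363 + 48770 = 12407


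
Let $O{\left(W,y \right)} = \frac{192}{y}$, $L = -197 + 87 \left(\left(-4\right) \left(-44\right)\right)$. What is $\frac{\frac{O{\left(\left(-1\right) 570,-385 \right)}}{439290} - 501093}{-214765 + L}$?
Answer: $\frac{14124696738107}{5627689278750} \approx 2.5099$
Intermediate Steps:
$L = 15115$ ($L = -197 + 87 \cdot 176 = -197 + 15312 = 15115$)
$\frac{\frac{O{\left(\left(-1\right) 570,-385 \right)}}{439290} - 501093}{-214765 + L} = \frac{\frac{192 \frac{1}{-385}}{439290} - 501093}{-214765 + 15115} = \frac{192 \left(- \frac{1}{385}\right) \frac{1}{439290} - 501093}{-199650} = \left(\left(- \frac{192}{385}\right) \frac{1}{439290} - 501093\right) \left(- \frac{1}{199650}\right) = \left(- \frac{32}{28187775} - 501093\right) \left(- \frac{1}{199650}\right) = \left(- \frac{14124696738107}{28187775}\right) \left(- \frac{1}{199650}\right) = \frac{14124696738107}{5627689278750}$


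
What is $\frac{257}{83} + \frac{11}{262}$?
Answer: $\frac{68247}{21746} \approx 3.1384$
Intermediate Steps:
$\frac{257}{83} + \frac{11}{262} = \frac{68247}{21746}$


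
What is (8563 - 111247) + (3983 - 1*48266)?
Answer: -146967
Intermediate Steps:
(8563 - 111247) + (3983 - 1*48266) = -102684 + (3983 - 48266) = -102684 - 44283 = -146967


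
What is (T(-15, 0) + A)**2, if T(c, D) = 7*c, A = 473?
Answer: 135424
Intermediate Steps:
(T(-15, 0) + A)**2 = (7*(-15) + 473)**2 = (-105 + 473)**2 = 368**2 = 135424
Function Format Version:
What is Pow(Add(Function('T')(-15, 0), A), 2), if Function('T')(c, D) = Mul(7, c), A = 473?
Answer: 135424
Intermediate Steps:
Pow(Add(Function('T')(-15, 0), A), 2) = Pow(Add(Mul(7, -15), 473), 2) = Pow(Add(-105, 473), 2) = Pow(368, 2) = 135424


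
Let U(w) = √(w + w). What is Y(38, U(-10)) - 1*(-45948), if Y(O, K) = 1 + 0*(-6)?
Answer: 45949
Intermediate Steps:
U(w) = √2*√w (U(w) = √(2*w) = √2*√w)
Y(O, K) = 1 (Y(O, K) = 1 + 0 = 1)
Y(38, U(-10)) - 1*(-45948) = 1 - 1*(-45948) = 1 + 45948 = 45949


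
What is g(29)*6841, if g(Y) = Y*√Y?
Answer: 198389*√29 ≈ 1.0684e+6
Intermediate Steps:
g(Y) = Y^(3/2)
g(29)*6841 = 29^(3/2)*6841 = (29*√29)*6841 = 198389*√29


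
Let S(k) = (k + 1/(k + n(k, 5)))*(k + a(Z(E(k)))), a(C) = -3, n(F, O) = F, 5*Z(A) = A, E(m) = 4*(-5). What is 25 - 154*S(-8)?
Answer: -109063/8 ≈ -13633.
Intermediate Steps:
E(m) = -20
Z(A) = A/5
S(k) = (-3 + k)*(k + 1/(2*k)) (S(k) = (k + 1/(k + k))*(k - 3) = (k + 1/(2*k))*(-3 + k) = (-3 + k)*(k + 1/(2*k)))
25 - 154*S(-8) = 25 - 154*(½ + (-8)² - 3*(-8) - 3/2/(-8)) = 25 - 154*(½ + 64 + 24 - 3/2*(-⅛)) = 25 - 154*(½ + 64 + 24 + 3/16) = 25 - 154*1419/16 = 25 - 109263/8 = -109063/8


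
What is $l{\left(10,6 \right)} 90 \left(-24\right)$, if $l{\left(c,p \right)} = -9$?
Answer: $19440$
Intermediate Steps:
$l{\left(10,6 \right)} 90 \left(-24\right) = \left(-9\right) 90 \left(-24\right) = \left(-810\right) \left(-24\right) = 19440$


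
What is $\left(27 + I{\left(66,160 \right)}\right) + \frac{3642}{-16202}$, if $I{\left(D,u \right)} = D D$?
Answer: $\frac{35504862}{8101} \approx 4382.8$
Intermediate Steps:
$I{\left(D,u \right)} = D^{2}$
$\left(27 + I{\left(66,160 \right)}\right) + \frac{3642}{-16202} = \left(27 + 66^{2}\right) + \frac{3642}{-16202} = \left(27 + 4356\right) + 3642 \left(- \frac{1}{16202}\right) = 4383 - \frac{1821}{8101} = \frac{35504862}{8101}$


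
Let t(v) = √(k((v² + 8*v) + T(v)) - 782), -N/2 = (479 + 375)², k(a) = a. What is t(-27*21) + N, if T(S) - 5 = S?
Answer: -1458632 + 7*√6441 ≈ -1.4581e+6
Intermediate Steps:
T(S) = 5 + S
N = -1458632 (N = -2*(479 + 375)² = -2*854² = -2*729316 = -1458632)
t(v) = √(-777 + v² + 9*v) (t(v) = √(((v² + 8*v) + (5 + v)) - 782) = √((5 + v² + 9*v) - 782) = √(-777 + v² + 9*v))
t(-27*21) + N = √(-777 + (-27*21)² + 9*(-27*21)) - 1458632 = √(-777 + (-567)² + 9*(-567)) - 1458632 = √(-777 + 321489 - 5103) - 1458632 = √315609 - 1458632 = 7*√6441 - 1458632 = -1458632 + 7*√6441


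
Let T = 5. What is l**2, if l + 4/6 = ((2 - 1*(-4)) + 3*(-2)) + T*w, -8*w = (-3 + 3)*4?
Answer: 4/9 ≈ 0.44444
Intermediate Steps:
w = 0 (w = -(-3 + 3)*4/8 = -0*4 = -1/8*0 = 0)
l = -2/3 (l = -2/3 + (((2 - 1*(-4)) + 3*(-2)) + 5*0) = -2/3 + (((2 + 4) - 6) + 0) = -2/3 + ((6 - 6) + 0) = -2/3 + (0 + 0) = -2/3 + 0 = -2/3 ≈ -0.66667)
l**2 = (-2/3)**2 = 4/9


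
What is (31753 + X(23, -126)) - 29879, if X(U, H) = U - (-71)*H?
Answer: -7049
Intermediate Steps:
X(U, H) = U + 71*H
(31753 + X(23, -126)) - 29879 = (31753 + (23 + 71*(-126))) - 29879 = (31753 + (23 - 8946)) - 29879 = (31753 - 8923) - 29879 = 22830 - 29879 = -7049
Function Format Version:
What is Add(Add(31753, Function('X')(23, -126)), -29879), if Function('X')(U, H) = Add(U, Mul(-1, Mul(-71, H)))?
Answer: -7049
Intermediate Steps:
Function('X')(U, H) = Add(U, Mul(71, H))
Add(Add(31753, Function('X')(23, -126)), -29879) = Add(Add(31753, Add(23, Mul(71, -126))), -29879) = Add(Add(31753, Add(23, -8946)), -29879) = Add(Add(31753, -8923), -29879) = Add(22830, -29879) = -7049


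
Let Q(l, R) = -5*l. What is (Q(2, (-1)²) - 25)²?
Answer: 1225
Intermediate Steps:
(Q(2, (-1)²) - 25)² = (-5*2 - 25)² = (-10 - 25)² = (-35)² = 1225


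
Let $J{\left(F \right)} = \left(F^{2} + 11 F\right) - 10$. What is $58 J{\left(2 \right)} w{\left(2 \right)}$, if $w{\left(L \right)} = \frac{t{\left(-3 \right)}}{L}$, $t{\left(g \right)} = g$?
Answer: $-1392$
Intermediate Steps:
$J{\left(F \right)} = -10 + F^{2} + 11 F$
$w{\left(L \right)} = - \frac{3}{L}$
$58 J{\left(2 \right)} w{\left(2 \right)} = 58 \left(-10 + 2^{2} + 11 \cdot 2\right) \left(- \frac{3}{2}\right) = 58 \left(-10 + 4 + 22\right) \left(\left(-3\right) \frac{1}{2}\right) = 58 \cdot 16 \left(- \frac{3}{2}\right) = 928 \left(- \frac{3}{2}\right) = -1392$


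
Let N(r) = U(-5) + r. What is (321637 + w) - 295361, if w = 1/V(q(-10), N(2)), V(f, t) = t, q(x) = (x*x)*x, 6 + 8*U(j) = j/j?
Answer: 289044/11 ≈ 26277.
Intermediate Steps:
U(j) = -5/8 (U(j) = -¾ + (j/j)/8 = -¾ + (⅛)*1 = -¾ + ⅛ = -5/8)
q(x) = x³ (q(x) = x²*x = x³)
N(r) = -5/8 + r
w = 8/11 (w = 1/(-5/8 + 2) = 1/(11/8) = 8/11 ≈ 0.72727)
(321637 + w) - 295361 = (321637 + 8/11) - 295361 = 3538015/11 - 295361 = 289044/11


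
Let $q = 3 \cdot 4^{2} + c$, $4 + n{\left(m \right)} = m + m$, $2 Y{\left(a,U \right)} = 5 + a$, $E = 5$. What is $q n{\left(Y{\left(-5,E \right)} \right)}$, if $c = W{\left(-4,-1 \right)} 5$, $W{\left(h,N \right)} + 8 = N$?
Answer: $-12$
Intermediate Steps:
$W{\left(h,N \right)} = -8 + N$
$Y{\left(a,U \right)} = \frac{5}{2} + \frac{a}{2}$ ($Y{\left(a,U \right)} = \frac{5 + a}{2} = \frac{5}{2} + \frac{a}{2}$)
$c = -45$ ($c = \left(-8 - 1\right) 5 = \left(-9\right) 5 = -45$)
$n{\left(m \right)} = -4 + 2 m$ ($n{\left(m \right)} = -4 + \left(m + m\right) = -4 + 2 m$)
$q = 3$ ($q = 3 \cdot 4^{2} - 45 = 3 \cdot 16 - 45 = 48 - 45 = 3$)
$q n{\left(Y{\left(-5,E \right)} \right)} = 3 \left(-4 + 2 \left(\frac{5}{2} + \frac{1}{2} \left(-5\right)\right)\right) = 3 \left(-4 + 2 \left(\frac{5}{2} - \frac{5}{2}\right)\right) = 3 \left(-4 + 2 \cdot 0\right) = 3 \left(-4 + 0\right) = 3 \left(-4\right) = -12$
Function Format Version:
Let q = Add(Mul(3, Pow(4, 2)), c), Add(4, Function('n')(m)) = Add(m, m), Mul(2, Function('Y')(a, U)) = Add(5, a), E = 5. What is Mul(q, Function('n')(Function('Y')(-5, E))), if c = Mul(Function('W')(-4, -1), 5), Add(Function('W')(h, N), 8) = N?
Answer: -12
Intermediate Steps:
Function('W')(h, N) = Add(-8, N)
Function('Y')(a, U) = Add(Rational(5, 2), Mul(Rational(1, 2), a)) (Function('Y')(a, U) = Mul(Rational(1, 2), Add(5, a)) = Add(Rational(5, 2), Mul(Rational(1, 2), a)))
c = -45 (c = Mul(Add(-8, -1), 5) = Mul(-9, 5) = -45)
Function('n')(m) = Add(-4, Mul(2, m)) (Function('n')(m) = Add(-4, Add(m, m)) = Add(-4, Mul(2, m)))
q = 3 (q = Add(Mul(3, Pow(4, 2)), -45) = Add(Mul(3, 16), -45) = Add(48, -45) = 3)
Mul(q, Function('n')(Function('Y')(-5, E))) = Mul(3, Add(-4, Mul(2, Add(Rational(5, 2), Mul(Rational(1, 2), -5))))) = Mul(3, Add(-4, Mul(2, Add(Rational(5, 2), Rational(-5, 2))))) = Mul(3, Add(-4, Mul(2, 0))) = Mul(3, Add(-4, 0)) = Mul(3, -4) = -12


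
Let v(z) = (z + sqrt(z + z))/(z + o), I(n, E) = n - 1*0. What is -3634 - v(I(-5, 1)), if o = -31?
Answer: -130829/36 + I*sqrt(10)/36 ≈ -3634.1 + 0.087841*I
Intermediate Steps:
I(n, E) = n (I(n, E) = n + 0 = n)
v(z) = (z + sqrt(2)*sqrt(z))/(-31 + z) (v(z) = (z + sqrt(z + z))/(z - 31) = (z + sqrt(2*z))/(-31 + z) = (z + sqrt(2)*sqrt(z))/(-31 + z))
-3634 - v(I(-5, 1)) = -3634 - (-5 + sqrt(2)*sqrt(-5))/(-31 - 5) = -3634 - (-5 + sqrt(2)*(I*sqrt(5)))/(-36) = -3634 - (-1)*(-5 + I*sqrt(10))/36 = -3634 - (5/36 - I*sqrt(10)/36) = -3634 + (-5/36 + I*sqrt(10)/36) = -130829/36 + I*sqrt(10)/36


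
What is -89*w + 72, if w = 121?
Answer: -10697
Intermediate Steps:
-89*w + 72 = -89*121 + 72 = -10769 + 72 = -10697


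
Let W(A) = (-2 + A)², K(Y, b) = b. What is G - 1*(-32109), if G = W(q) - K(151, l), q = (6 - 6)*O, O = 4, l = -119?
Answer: 32232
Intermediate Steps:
q = 0 (q = (6 - 6)*4 = 0*4 = 0)
G = 123 (G = (-2 + 0)² - 1*(-119) = (-2)² + 119 = 4 + 119 = 123)
G - 1*(-32109) = 123 - 1*(-32109) = 123 + 32109 = 32232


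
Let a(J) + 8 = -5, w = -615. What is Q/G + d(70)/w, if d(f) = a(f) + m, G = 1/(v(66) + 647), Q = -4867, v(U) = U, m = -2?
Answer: -142277010/41 ≈ -3.4702e+6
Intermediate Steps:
a(J) = -13 (a(J) = -8 - 5 = -13)
G = 1/713 (G = 1/(66 + 647) = 1/713 ≈ 0.0014025)
d(f) = -15 (d(f) = -13 - 2 = -15)
Q/G + d(70)/w = -4867/1/713 - 15/(-615) = -4867*713 - 15*(-1/615) = -3470171 + 1/41 = -142277010/41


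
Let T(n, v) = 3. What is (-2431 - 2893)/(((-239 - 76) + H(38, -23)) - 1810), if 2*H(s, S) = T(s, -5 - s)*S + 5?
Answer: 5324/2157 ≈ 2.4682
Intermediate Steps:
H(s, S) = 5/2 + 3*S/2 (H(s, S) = (3*S + 5)/2 = (5 + 3*S)/2 = 5/2 + 3*S/2)
(-2431 - 2893)/(((-239 - 76) + H(38, -23)) - 1810) = (-2431 - 2893)/(((-239 - 76) + (5/2 + (3/2)*(-23))) - 1810) = -5324/((-315 + (5/2 - 69/2)) - 1810) = -5324/((-315 - 32) - 1810) = -5324/(-347 - 1810) = -5324/(-2157) = -5324*(-1/2157) = 5324/2157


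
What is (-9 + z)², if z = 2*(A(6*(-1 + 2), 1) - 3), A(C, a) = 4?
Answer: 49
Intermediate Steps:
z = 2 (z = 2*(4 - 3) = 2*1 = 2)
(-9 + z)² = (-9 + 2)² = (-7)² = 49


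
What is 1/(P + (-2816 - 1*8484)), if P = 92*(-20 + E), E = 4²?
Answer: -1/11668 ≈ -8.5704e-5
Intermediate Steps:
E = 16
P = -368 (P = 92*(-20 + 16) = 92*(-4) = -368)
1/(P + (-2816 - 1*8484)) = 1/(-368 + (-2816 - 1*8484)) = 1/(-368 + (-2816 - 8484)) = 1/(-368 - 11300) = 1/(-11668) = -1/11668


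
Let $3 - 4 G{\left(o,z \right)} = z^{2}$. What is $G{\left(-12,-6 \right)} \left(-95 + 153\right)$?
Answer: $- \frac{957}{2} \approx -478.5$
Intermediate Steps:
$G{\left(o,z \right)} = \frac{3}{4} - \frac{z^{2}}{4}$
$G{\left(-12,-6 \right)} \left(-95 + 153\right) = \left(\frac{3}{4} - \frac{\left(-6\right)^{2}}{4}\right) \left(-95 + 153\right) = \left(\frac{3}{4} - 9\right) 58 = \left(- \frac{33}{4}\right) 58 = - \frac{957}{2}$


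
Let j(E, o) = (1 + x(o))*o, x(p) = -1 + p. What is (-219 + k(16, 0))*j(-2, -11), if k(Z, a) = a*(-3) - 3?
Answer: -26862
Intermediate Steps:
k(Z, a) = -3 - 3*a (k(Z, a) = -3*a - 3 = -3 - 3*a)
j(E, o) = o**2 (j(E, o) = (1 + (-1 + o))*o = o*o = o**2)
(-219 + k(16, 0))*j(-2, -11) = (-219 + (-3 - 3*0))*(-11)**2 = (-219 + (-3 + 0))*121 = (-219 - 3)*121 = -222*121 = -26862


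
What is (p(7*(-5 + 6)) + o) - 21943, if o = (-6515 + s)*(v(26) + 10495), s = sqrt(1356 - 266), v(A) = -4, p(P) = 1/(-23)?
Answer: -1572528585/23 + 10491*sqrt(1090) ≈ -6.8024e+7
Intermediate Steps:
p(P) = -1/23
s = sqrt(1090) ≈ 33.015
o = -68348865 + 10491*sqrt(1090) (o = (-6515 + sqrt(1090))*(-4 + 10495) = (-6515 + sqrt(1090))*10491 = -68348865 + 10491*sqrt(1090) ≈ -6.8003e+7)
(p(7*(-5 + 6)) + o) - 21943 = (-1/23 + (-68348865 + 10491*sqrt(1090))) - 21943 = (-1572023896/23 + 10491*sqrt(1090)) - 21943 = -1572528585/23 + 10491*sqrt(1090)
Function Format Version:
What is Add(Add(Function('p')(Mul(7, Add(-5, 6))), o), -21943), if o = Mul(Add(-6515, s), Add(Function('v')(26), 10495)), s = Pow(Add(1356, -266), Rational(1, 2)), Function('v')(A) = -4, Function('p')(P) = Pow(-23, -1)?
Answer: Add(Rational(-1572528585, 23), Mul(10491, Pow(1090, Rational(1, 2)))) ≈ -6.8024e+7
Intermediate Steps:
Function('p')(P) = Rational(-1, 23)
s = Pow(1090, Rational(1, 2)) ≈ 33.015
o = Add(-68348865, Mul(10491, Pow(1090, Rational(1, 2)))) (o = Mul(Add(-6515, Pow(1090, Rational(1, 2))), Add(-4, 10495)) = Mul(Add(-6515, Pow(1090, Rational(1, 2))), 10491) = Add(-68348865, Mul(10491, Pow(1090, Rational(1, 2)))) ≈ -6.8003e+7)
Add(Add(Function('p')(Mul(7, Add(-5, 6))), o), -21943) = Add(Add(Rational(-1, 23), Add(-68348865, Mul(10491, Pow(1090, Rational(1, 2))))), -21943) = Add(Add(Rational(-1572023896, 23), Mul(10491, Pow(1090, Rational(1, 2)))), -21943) = Add(Rational(-1572528585, 23), Mul(10491, Pow(1090, Rational(1, 2))))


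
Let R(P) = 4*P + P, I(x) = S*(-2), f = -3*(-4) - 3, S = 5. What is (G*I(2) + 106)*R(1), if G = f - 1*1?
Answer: 130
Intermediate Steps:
f = 9 (f = 12 - 3 = 9)
I(x) = -10 (I(x) = 5*(-2) = -10)
R(P) = 5*P
G = 8 (G = 9 - 1*1 = 9 - 1 = 8)
(G*I(2) + 106)*R(1) = (8*(-10) + 106)*(5*1) = (-80 + 106)*5 = 26*5 = 130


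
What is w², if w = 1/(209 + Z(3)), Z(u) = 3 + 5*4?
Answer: 1/53824 ≈ 1.8579e-5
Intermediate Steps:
Z(u) = 23 (Z(u) = 3 + 20 = 23)
w = 1/232 (w = 1/(209 + 23) = 1/232 ≈ 0.0043103)
w² = (1/232)² = 1/53824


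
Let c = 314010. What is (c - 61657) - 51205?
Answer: 201148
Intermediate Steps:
(c - 61657) - 51205 = (314010 - 61657) - 51205 = 252353 - 51205 = 201148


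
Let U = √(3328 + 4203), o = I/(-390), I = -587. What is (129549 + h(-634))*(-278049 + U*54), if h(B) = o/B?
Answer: -2968848284835499/82420 + 288290566377*√7531/41210 ≈ -3.5414e+10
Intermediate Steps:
o = 587/390 (o = -587/(-390) = -587*(-1/390) = 587/390 ≈ 1.5051)
U = √7531 ≈ 86.781
h(B) = 587/(390*B)
(129549 + h(-634))*(-278049 + U*54) = (129549 + (587/390)/(-634))*(-278049 + √7531*54) = (129549 + (587/390)*(-1/634))*(-278049 + 54*√7531) = (129549 - 587/247260)*(-278049 + 54*√7531) = 32032285153*(-278049 + 54*√7531)/247260 = -2968848284835499/82420 + 288290566377*√7531/41210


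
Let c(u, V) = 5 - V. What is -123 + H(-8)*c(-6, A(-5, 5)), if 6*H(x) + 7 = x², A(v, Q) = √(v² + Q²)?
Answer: -151/2 - 95*√2/2 ≈ -142.68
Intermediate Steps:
A(v, Q) = √(Q² + v²)
H(x) = -7/6 + x²/6
-123 + H(-8)*c(-6, A(-5, 5)) = -123 + (-7/6 + (⅙)*(-8)²)*(5 - √(5² + (-5)²)) = -123 + (-7/6 + (⅙)*64)*(5 - √(25 + 25)) = -123 + (-7/6 + 32/3)*(5 - √50) = -123 + 19*(5 - 5*√2)/2 = -123 + (95/2 - 95*√2/2) = -151/2 - 95*√2/2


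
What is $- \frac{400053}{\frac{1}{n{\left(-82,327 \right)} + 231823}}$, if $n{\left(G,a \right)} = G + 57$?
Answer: $-92731485294$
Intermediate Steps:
$n{\left(G,a \right)} = 57 + G$
$- \frac{400053}{\frac{1}{n{\left(-82,327 \right)} + 231823}} = - \frac{400053}{\frac{1}{\left(57 - 82\right) + 231823}} = - \frac{400053}{\frac{1}{-25 + 231823}} = - \frac{400053}{\frac{1}{231798}} = - 400053 \frac{1}{\frac{1}{231798}} = \left(-400053\right) 231798 = -92731485294$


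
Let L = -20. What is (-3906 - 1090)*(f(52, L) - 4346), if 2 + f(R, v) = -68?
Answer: 22062336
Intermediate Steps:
f(R, v) = -70 (f(R, v) = -2 - 68 = -70)
(-3906 - 1090)*(f(52, L) - 4346) = (-3906 - 1090)*(-70 - 4346) = -4996*(-4416) = 22062336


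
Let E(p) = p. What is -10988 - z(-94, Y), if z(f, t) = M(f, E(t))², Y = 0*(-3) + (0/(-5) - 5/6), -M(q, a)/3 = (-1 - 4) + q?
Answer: -99197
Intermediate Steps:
M(q, a) = 15 - 3*q (M(q, a) = -3*((-1 - 4) + q) = -3*(-5 + q) = 15 - 3*q)
Y = -⅚ (Y = 0 + (0*(-⅕) - 5*⅙) = 0 + (0 - ⅚) = 0 - ⅚ = -⅚ ≈ -0.83333)
z(f, t) = (15 - 3*f)²
-10988 - z(-94, Y) = -10988 - 9*(-5 - 94)² = -10988 - 9*(-99)² = -10988 - 9*9801 = -10988 - 1*88209 = -10988 - 88209 = -99197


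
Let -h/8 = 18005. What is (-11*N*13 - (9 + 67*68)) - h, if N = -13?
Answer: 141334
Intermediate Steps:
h = -144040 (h = -8*18005 = -144040)
(-11*N*13 - (9 + 67*68)) - h = (-11*(-13)*13 - (9 + 67*68)) - 1*(-144040) = (143*13 - (9 + 4556)) + 144040 = (1859 - 1*4565) + 144040 = (1859 - 4565) + 144040 = -2706 + 144040 = 141334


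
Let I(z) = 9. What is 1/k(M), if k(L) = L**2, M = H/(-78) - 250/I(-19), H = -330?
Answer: 13689/7590025 ≈ 0.0018036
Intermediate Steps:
M = -2755/117 (M = -330/(-78) - 250/9 = -330*(-1/78) - 250*1/9 = 55/13 - 250/9 = -2755/117 ≈ -23.547)
1/k(M) = 1/((-2755/117)**2) = 1/(7590025/13689) = 13689/7590025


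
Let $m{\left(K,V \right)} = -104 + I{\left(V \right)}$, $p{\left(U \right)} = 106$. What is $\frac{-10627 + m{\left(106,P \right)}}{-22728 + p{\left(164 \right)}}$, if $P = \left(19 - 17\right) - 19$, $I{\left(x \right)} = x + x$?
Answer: $\frac{10765}{22622} \approx 0.47586$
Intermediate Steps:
$I{\left(x \right)} = 2 x$
$P = -17$ ($P = 2 - 19 = -17$)
$m{\left(K,V \right)} = -104 + 2 V$
$\frac{-10627 + m{\left(106,P \right)}}{-22728 + p{\left(164 \right)}} = \frac{-10627 + \left(-104 + 2 \left(-17\right)\right)}{-22728 + 106} = \frac{-10627 - 138}{-22622} = \left(-10627 - 138\right) \left(- \frac{1}{22622}\right) = \left(-10765\right) \left(- \frac{1}{22622}\right) = \frac{10765}{22622}$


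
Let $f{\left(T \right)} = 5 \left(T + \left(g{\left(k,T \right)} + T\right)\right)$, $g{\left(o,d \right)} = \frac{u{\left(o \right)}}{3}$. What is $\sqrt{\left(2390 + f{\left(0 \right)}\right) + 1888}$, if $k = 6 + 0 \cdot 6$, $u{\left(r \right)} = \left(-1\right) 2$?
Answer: $\frac{2 \sqrt{9618}}{3} \approx 65.381$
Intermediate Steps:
$u{\left(r \right)} = -2$
$k = 6$ ($k = 6 + 0 = 6$)
$g{\left(o,d \right)} = - \frac{2}{3}$
$f{\left(T \right)} = - \frac{10}{3} + 10 T$ ($f{\left(T \right)} = 5 \left(T + \left(- \frac{2}{3} + T\right)\right) = 5 \left(- \frac{2}{3} + 2 T\right) = - \frac{10}{3} + 10 T$)
$\sqrt{\left(2390 + f{\left(0 \right)}\right) + 1888} = \sqrt{\left(2390 + \left(- \frac{10}{3} + 10 \cdot 0\right)\right) + 1888} = \sqrt{\left(2390 + \left(- \frac{10}{3} + 0\right)\right) + 1888} = \sqrt{\left(2390 - \frac{10}{3}\right) + 1888} = \sqrt{\frac{7160}{3} + 1888} = \sqrt{\frac{12824}{3}} = \frac{2 \sqrt{9618}}{3}$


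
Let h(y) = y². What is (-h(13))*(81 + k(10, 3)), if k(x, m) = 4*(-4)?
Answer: -10985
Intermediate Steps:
k(x, m) = -16
(-h(13))*(81 + k(10, 3)) = (-1*13²)*(81 - 16) = -1*169*65 = -169*65 = -10985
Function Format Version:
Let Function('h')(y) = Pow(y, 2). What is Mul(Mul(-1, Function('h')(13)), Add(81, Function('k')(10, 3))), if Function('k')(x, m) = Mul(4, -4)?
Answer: -10985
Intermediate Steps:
Function('k')(x, m) = -16
Mul(Mul(-1, Function('h')(13)), Add(81, Function('k')(10, 3))) = Mul(Mul(-1, Pow(13, 2)), Add(81, -16)) = Mul(Mul(-1, 169), 65) = Mul(-169, 65) = -10985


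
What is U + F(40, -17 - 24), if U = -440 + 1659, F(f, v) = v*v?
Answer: 2900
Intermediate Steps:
F(f, v) = v²
U = 1219
U + F(40, -17 - 24) = 1219 + (-17 - 24)² = 1219 + (-41)² = 1219 + 1681 = 2900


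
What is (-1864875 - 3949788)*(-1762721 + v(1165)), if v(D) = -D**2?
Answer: 18141434568198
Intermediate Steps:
(-1864875 - 3949788)*(-1762721 + v(1165)) = (-1864875 - 3949788)*(-1762721 - 1*1165**2) = -5814663*(-1762721 - 1*1357225) = -5814663*(-1762721 - 1357225) = -5814663*(-3119946) = 18141434568198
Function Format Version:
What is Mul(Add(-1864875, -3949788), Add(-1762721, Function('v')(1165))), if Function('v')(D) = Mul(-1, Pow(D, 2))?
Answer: 18141434568198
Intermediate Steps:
Mul(Add(-1864875, -3949788), Add(-1762721, Function('v')(1165))) = Mul(Add(-1864875, -3949788), Add(-1762721, Mul(-1, Pow(1165, 2)))) = Mul(-5814663, Add(-1762721, Mul(-1, 1357225))) = Mul(-5814663, Add(-1762721, -1357225)) = Mul(-5814663, -3119946) = 18141434568198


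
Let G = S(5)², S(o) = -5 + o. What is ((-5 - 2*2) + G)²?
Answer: 81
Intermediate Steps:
G = 0 (G = (-5 + 5)² = 0² = 0)
((-5 - 2*2) + G)² = ((-5 - 2*2) + 0)² = ((-5 - 4) + 0)² = (-9 + 0)² = (-9)² = 81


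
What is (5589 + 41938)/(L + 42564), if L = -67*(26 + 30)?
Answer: 47527/38812 ≈ 1.2245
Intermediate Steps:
L = -3752 (L = -67*56 = -3752)
(5589 + 41938)/(L + 42564) = (5589 + 41938)/(-3752 + 42564) = 47527/38812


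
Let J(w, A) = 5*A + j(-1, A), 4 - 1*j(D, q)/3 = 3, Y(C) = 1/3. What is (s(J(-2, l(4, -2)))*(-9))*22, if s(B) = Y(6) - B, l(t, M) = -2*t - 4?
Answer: -11352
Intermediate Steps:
Y(C) = ⅓
l(t, M) = -4 - 2*t
j(D, q) = 3 (j(D, q) = 12 - 3*3 = 12 - 9 = 3)
J(w, A) = 3 + 5*A (J(w, A) = 5*A + 3 = 3 + 5*A)
s(B) = ⅓ - B
(s(J(-2, l(4, -2)))*(-9))*22 = ((⅓ - (3 + 5*(-4 - 2*4)))*(-9))*22 = ((⅓ - (3 + 5*(-4 - 8)))*(-9))*22 = ((⅓ - (3 + 5*(-12)))*(-9))*22 = ((⅓ - (3 - 60))*(-9))*22 = ((⅓ - 1*(-57))*(-9))*22 = ((⅓ + 57)*(-9))*22 = ((172/3)*(-9))*22 = -516*22 = -11352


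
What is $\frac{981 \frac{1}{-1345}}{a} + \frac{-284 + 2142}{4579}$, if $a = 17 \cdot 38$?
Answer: $\frac{84729919}{209397670} \approx 0.40464$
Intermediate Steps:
$a = 646$
$\frac{981 \frac{1}{-1345}}{a} + \frac{-284 + 2142}{4579} = \frac{981 \frac{1}{-1345}}{646} + \frac{-284 + 2142}{4579} = 981 \left(- \frac{1}{1345}\right) \frac{1}{646} + 1858 \cdot \frac{1}{4579} = \left(- \frac{981}{1345}\right) \frac{1}{646} + \frac{1858}{4579} = - \frac{981}{868870} + \frac{1858}{4579} = \frac{84729919}{209397670}$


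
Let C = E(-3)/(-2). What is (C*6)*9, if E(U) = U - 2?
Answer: 135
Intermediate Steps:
E(U) = -2 + U
C = 5/2 (C = (-2 - 3)/(-2) = -5*(-½) = 5/2 ≈ 2.5000)
(C*6)*9 = ((5/2)*6)*9 = 15*9 = 135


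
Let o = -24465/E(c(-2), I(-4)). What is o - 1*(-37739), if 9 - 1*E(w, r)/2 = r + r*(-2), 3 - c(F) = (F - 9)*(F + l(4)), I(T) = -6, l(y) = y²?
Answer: 67323/2 ≈ 33662.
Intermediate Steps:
c(F) = 3 - (-9 + F)*(16 + F) (c(F) = 3 - (F - 9)*(F + 4²) = 3 - (-9 + F)*(F + 16) = 3 - (-9 + F)*(16 + F))
E(w, r) = 18 + 2*r (E(w, r) = 18 - 2*(r + r*(-2)) = 18 - 2*(r - 2*r) = 18 - (-2)*r = 18 + 2*r)
o = -8155/2 (o = -24465/(18 + 2*(-6)) = -24465/(18 - 12) = -24465/6 = -24465*⅙ = -8155/2 ≈ -4077.5)
o - 1*(-37739) = -8155/2 - 1*(-37739) = -8155/2 + 37739 = 67323/2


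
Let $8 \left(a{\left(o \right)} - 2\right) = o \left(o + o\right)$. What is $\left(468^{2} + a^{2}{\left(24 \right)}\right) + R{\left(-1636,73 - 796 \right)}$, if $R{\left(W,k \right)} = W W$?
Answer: $2916836$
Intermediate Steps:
$a{\left(o \right)} = 2 + \frac{o^{2}}{4}$ ($a{\left(o \right)} = 2 + \frac{o \left(o + o\right)}{8} = 2 + \frac{o 2 o}{8} = 2 + \frac{2 o^{2}}{8} = 2 + \frac{o^{2}}{4}$)
$R{\left(W,k \right)} = W^{2}$
$\left(468^{2} + a^{2}{\left(24 \right)}\right) + R{\left(-1636,73 - 796 \right)} = \left(468^{2} + \left(2 + \frac{24^{2}}{4}\right)^{2}\right) + \left(-1636\right)^{2} = \left(219024 + \left(2 + \frac{1}{4} \cdot 576\right)^{2}\right) + 2676496 = \left(219024 + \left(2 + 144\right)^{2}\right) + 2676496 = \left(219024 + 146^{2}\right) + 2676496 = \left(219024 + 21316\right) + 2676496 = 240340 + 2676496 = 2916836$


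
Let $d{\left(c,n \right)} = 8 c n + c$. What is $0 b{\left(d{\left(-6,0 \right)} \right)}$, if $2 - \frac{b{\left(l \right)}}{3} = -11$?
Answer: $0$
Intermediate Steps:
$d{\left(c,n \right)} = c + 8 c n$ ($d{\left(c,n \right)} = 8 c n + c = c + 8 c n$)
$b{\left(l \right)} = 39$ ($b{\left(l \right)} = 6 - -33 = 6 + 33 = 39$)
$0 b{\left(d{\left(-6,0 \right)} \right)} = 0 \cdot 39 = 0$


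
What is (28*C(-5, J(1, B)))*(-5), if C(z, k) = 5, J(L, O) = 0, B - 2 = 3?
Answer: -700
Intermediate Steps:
B = 5 (B = 2 + 3 = 5)
(28*C(-5, J(1, B)))*(-5) = (28*5)*(-5) = 140*(-5) = -700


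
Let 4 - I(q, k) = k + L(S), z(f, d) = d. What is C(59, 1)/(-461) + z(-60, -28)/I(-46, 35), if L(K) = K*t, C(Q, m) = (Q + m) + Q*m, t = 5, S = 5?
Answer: 223/922 ≈ 0.24187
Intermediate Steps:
C(Q, m) = Q + m + Q*m
L(K) = 5*K (L(K) = K*5 = 5*K)
I(q, k) = -21 - k (I(q, k) = 4 - (k + 5*5) = 4 - (k + 25) = 4 - (25 + k) = 4 + (-25 - k) = -21 - k)
C(59, 1)/(-461) + z(-60, -28)/I(-46, 35) = (59 + 1 + 59*1)/(-461) - 28/(-21 - 1*35) = (59 + 1 + 59)*(-1/461) - 28/(-21 - 35) = 119*(-1/461) - 28/(-56) = -119/461 - 28*(-1/56) = -119/461 + 1/2 = 223/922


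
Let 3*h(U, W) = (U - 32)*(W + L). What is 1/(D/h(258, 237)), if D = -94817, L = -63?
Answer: -13108/94817 ≈ -0.13825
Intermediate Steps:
h(U, W) = (-63 + W)*(-32 + U)/3 (h(U, W) = ((U - 32)*(W - 63))/3 = ((-32 + U)*(-63 + W))/3 = ((-63 + W)*(-32 + U))/3 = (-63 + W)*(-32 + U)/3)
1/(D/h(258, 237)) = 1/(-94817/(672 - 21*258 - 32/3*237 + (1/3)*258*237)) = 1/(-94817/(672 - 5418 - 2528 + 20382)) = 1/(-94817/13108) = -13108/94817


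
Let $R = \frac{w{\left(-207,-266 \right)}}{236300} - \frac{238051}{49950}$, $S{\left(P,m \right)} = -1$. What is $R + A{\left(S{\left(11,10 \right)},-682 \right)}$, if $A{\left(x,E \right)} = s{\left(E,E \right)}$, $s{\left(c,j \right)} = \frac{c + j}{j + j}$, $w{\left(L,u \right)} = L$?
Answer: $- \frac{889172119}{236063700} \approx -3.7667$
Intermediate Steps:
$s{\left(c,j \right)} = \frac{c + j}{2 j}$
$A{\left(x,E \right)} = 1$ ($A{\left(x,E \right)} = \frac{E + E}{2 E} = \frac{2 E}{2 E} = 1$)
$R = - \frac{1125235819}{236063700}$ ($R = - \frac{207}{236300} - \frac{238051}{49950} = - \frac{1125235819}{236063700} \approx -4.7667$)
$R + A{\left(S{\left(11,10 \right)},-682 \right)} = - \frac{1125235819}{236063700} + 1 = - \frac{889172119}{236063700}$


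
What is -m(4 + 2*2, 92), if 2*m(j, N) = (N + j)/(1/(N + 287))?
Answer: -18950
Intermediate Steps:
m(j, N) = (287 + N)*(N + j)/2 (m(j, N) = ((N + j)/(1/(N + 287)))/2 = ((N + j)/(1/(287 + N)))/2 = ((N + j)*(287 + N))/2 = ((287 + N)*(N + j))/2 = (287 + N)*(N + j)/2)
-m(4 + 2*2, 92) = -((½)*92² + (287/2)*92 + 287*(4 + 2*2)/2 + (½)*92*(4 + 2*2)) = -((½)*8464 + 13202 + 287*(4 + 4)/2 + (½)*92*(4 + 4)) = -(4232 + 13202 + (287/2)*8 + (½)*92*8) = -(4232 + 13202 + 1148 + 368) = -1*18950 = -18950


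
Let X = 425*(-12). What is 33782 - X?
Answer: 38882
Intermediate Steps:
X = -5100
33782 - X = 33782 - 1*(-5100) = 33782 + 5100 = 38882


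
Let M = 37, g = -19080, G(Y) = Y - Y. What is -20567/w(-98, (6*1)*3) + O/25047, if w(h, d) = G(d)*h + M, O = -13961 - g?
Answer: -514952246/926739 ≈ -555.66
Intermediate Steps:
G(Y) = 0
O = 5119 (O = -13961 - 1*(-19080) = -13961 + 19080 = 5119)
w(h, d) = 37 (w(h, d) = 0*h + 37 = 0 + 37 = 37)
-20567/w(-98, (6*1)*3) + O/25047 = -20567/37 + 5119/25047 = -514952246/926739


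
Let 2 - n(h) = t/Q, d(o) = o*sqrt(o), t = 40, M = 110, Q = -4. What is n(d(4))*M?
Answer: 1320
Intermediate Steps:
d(o) = o**(3/2)
n(h) = 12 (n(h) = 2 - 40/(-4) = 2 - 40*(-1)/4 = 2 - 1*(-10) = 2 + 10 = 12)
n(d(4))*M = 12*110 = 1320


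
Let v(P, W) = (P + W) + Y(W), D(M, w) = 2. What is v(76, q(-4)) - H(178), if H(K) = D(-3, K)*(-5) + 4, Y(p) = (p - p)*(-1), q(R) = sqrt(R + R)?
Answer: 82 + 2*I*sqrt(2) ≈ 82.0 + 2.8284*I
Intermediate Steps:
q(R) = sqrt(2)*sqrt(R) (q(R) = sqrt(2*R) = sqrt(2)*sqrt(R))
Y(p) = 0 (Y(p) = 0*(-1) = 0)
v(P, W) = P + W (v(P, W) = (P + W) + 0 = P + W)
H(K) = -6 (H(K) = 2*(-5) + 4 = -10 + 4 = -6)
v(76, q(-4)) - H(178) = (76 + sqrt(2)*sqrt(-4)) - 1*(-6) = (76 + sqrt(2)*(2*I)) + 6 = (76 + 2*I*sqrt(2)) + 6 = 82 + 2*I*sqrt(2)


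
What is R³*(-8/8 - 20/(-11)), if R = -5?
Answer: -1125/11 ≈ -102.27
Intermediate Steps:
R³*(-8/8 - 20/(-11)) = (-5)³*(-8/8 - 20/(-11)) = -125*(-8*⅛ - 20*(-1/11)) = -125*(-1 + 20/11) = -125*9/11 = -1125/11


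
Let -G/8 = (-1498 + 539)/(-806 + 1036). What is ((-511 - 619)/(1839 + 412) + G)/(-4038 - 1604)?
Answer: -327111/56173705 ≈ -0.0058232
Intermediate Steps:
G = 3836/115 (G = -8*(-1498 + 539)/(-806 + 1036) = -(-7672)/230 = -8*(-959/230) = 3836/115 ≈ 33.357)
((-511 - 619)/(1839 + 412) + G)/(-4038 - 1604) = ((-511 - 619)/(1839 + 412) + 3836/115)/(-4038 - 1604) = (-1130/2251 + 3836/115)/(-5642) = (-1130*1/2251 + 3836/115)*(-1/5642) = (-1130/2251 + 3836/115)*(-1/5642) = (8504886/258865)*(-1/5642) = -327111/56173705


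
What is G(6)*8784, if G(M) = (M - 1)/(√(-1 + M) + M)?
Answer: 263520/31 - 43920*√5/31 ≈ 5332.6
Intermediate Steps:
G(M) = (-1 + M)/(M + √(-1 + M))
G(6)*8784 = ((-1 + 6)/(6 + √(-1 + 6)))*8784 = (5/(6 + √5))*8784 = 43920/(6 + √5)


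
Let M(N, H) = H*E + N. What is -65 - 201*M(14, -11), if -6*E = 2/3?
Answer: -9374/3 ≈ -3124.7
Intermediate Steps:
E = -⅑ (E = -1/(3*3) = -⅙*⅔ = -⅑ ≈ -0.11111)
M(N, H) = N - H/9 (M(N, H) = H*(-⅑) + N = -H/9 + N = N - H/9)
-65 - 201*M(14, -11) = -65 - 201*(14 - ⅑*(-11)) = -65 - 201*(14 + 11/9) = -65 - 201*137/9 = -65 - 9179/3 = -9374/3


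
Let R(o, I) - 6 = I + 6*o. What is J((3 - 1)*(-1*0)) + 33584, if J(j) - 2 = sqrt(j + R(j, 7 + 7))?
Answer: 33586 + 2*sqrt(5) ≈ 33591.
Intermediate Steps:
R(o, I) = 6 + I + 6*o (R(o, I) = 6 + (I + 6*o) = 6 + I + 6*o)
J(j) = 2 + sqrt(20 + 7*j) (J(j) = 2 + sqrt(j + (6 + (7 + 7) + 6*j)) = 2 + sqrt(j + (6 + 14 + 6*j)) = 2 + sqrt(j + (20 + 6*j)) = 2 + sqrt(20 + 7*j))
J((3 - 1)*(-1*0)) + 33584 = (2 + sqrt(20 + 7*((3 - 1)*(-1*0)))) + 33584 = (2 + sqrt(20 + 7*(2*0))) + 33584 = (2 + sqrt(20 + 7*0)) + 33584 = (2 + sqrt(20 + 0)) + 33584 = (2 + sqrt(20)) + 33584 = (2 + 2*sqrt(5)) + 33584 = 33586 + 2*sqrt(5)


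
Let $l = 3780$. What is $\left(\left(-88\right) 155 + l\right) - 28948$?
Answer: $-38808$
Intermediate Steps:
$\left(\left(-88\right) 155 + l\right) - 28948 = \left(\left(-88\right) 155 + 3780\right) - 28948 = \left(-13640 + 3780\right) - 28948 = -9860 - 28948 = -38808$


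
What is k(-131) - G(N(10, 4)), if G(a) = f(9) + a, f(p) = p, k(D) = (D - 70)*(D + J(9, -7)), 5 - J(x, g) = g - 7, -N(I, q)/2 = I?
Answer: 22523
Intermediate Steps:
N(I, q) = -2*I
J(x, g) = 12 - g (J(x, g) = 5 - (g - 7) = 5 - (-7 + g) = 5 + (7 - g) = 12 - g)
k(D) = (-70 + D)*(19 + D) (k(D) = (D - 70)*(D + (12 - 1*(-7))) = (-70 + D)*(D + (12 + 7)) = (-70 + D)*(D + 19) = (-70 + D)*(19 + D))
G(a) = 9 + a
k(-131) - G(N(10, 4)) = (-1330 + (-131)² - 51*(-131)) - (9 - 2*10) = (-1330 + 17161 + 6681) - (9 - 20) = 22512 - 1*(-11) = 22512 + 11 = 22523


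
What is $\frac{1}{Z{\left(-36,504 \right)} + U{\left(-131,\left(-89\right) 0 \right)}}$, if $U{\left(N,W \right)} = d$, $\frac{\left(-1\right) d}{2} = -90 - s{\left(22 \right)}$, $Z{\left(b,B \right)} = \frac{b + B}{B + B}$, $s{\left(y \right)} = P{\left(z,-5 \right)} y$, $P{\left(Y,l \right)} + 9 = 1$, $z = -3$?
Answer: $- \frac{28}{4803} \approx -0.0058297$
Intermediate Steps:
$P{\left(Y,l \right)} = -8$ ($P{\left(Y,l \right)} = -9 + 1 = -8$)
$s{\left(y \right)} = - 8 y$
$Z{\left(b,B \right)} = \frac{B + b}{2 B}$
$d = -172$ ($d = - 2 \left(-90 - \left(-8\right) 22\right) = - 2 \left(-90 - -176\right) = - 2 \left(-90 + 176\right) = \left(-2\right) 86 = -172$)
$U{\left(N,W \right)} = -172$
$\frac{1}{Z{\left(-36,504 \right)} + U{\left(-131,\left(-89\right) 0 \right)}} = \frac{1}{\frac{504 - 36}{2 \cdot 504} - 172} = \frac{1}{\frac{1}{2} \cdot \frac{1}{504} \cdot 468 - 172} = \frac{1}{\frac{13}{28} - 172} = \frac{1}{- \frac{4803}{28}} = - \frac{28}{4803}$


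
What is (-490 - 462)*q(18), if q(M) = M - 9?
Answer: -8568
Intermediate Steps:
q(M) = -9 + M
(-490 - 462)*q(18) = (-490 - 462)*(-9 + 18) = -952*9 = -8568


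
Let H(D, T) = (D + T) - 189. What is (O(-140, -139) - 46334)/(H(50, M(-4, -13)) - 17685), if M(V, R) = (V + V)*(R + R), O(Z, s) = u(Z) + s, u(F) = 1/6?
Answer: 278837/105696 ≈ 2.6381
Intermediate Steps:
u(F) = ⅙
O(Z, s) = ⅙ + s
M(V, R) = 4*R*V (M(V, R) = (2*V)*(2*R) = 4*R*V)
H(D, T) = -189 + D + T
(O(-140, -139) - 46334)/(H(50, M(-4, -13)) - 17685) = ((⅙ - 139) - 46334)/((-189 + 50 + 4*(-13)*(-4)) - 17685) = (-833/6 - 46334)/((-189 + 50 + 208) - 17685) = -278837/(6*(69 - 17685)) = -278837/6/(-17616) = -278837/6*(-1/17616) = 278837/105696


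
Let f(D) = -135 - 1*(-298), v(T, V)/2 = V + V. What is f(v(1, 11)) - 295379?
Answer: -295216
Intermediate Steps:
v(T, V) = 4*V (v(T, V) = 2*(V + V) = 2*(2*V) = 4*V)
f(D) = 163 (f(D) = -135 + 298 = 163)
f(v(1, 11)) - 295379 = 163 - 295379 = -295216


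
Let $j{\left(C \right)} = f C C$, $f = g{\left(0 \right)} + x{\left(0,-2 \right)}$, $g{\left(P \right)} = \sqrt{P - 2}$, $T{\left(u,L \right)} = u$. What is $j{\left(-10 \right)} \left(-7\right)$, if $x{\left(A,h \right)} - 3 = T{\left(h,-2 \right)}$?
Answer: $-700 - 700 i \sqrt{2} \approx -700.0 - 989.95 i$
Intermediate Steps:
$g{\left(P \right)} = \sqrt{-2 + P}$
$x{\left(A,h \right)} = 3 + h$
$f = 1 + i \sqrt{2}$ ($f = \sqrt{-2 + 0} + \left(3 - 2\right) = \sqrt{-2} + 1 = i \sqrt{2} + 1 = 1 + i \sqrt{2} \approx 1.0 + 1.4142 i$)
$j{\left(C \right)} = C^{2} \left(1 + i \sqrt{2}\right)$ ($j{\left(C \right)} = \left(1 + i \sqrt{2}\right) C C = C \left(1 + i \sqrt{2}\right) C = C^{2} \left(1 + i \sqrt{2}\right)$)
$j{\left(-10 \right)} \left(-7\right) = \left(-10\right)^{2} \left(1 + i \sqrt{2}\right) \left(-7\right) = 100 \left(1 + i \sqrt{2}\right) \left(-7\right) = \left(100 + 100 i \sqrt{2}\right) \left(-7\right) = -700 - 700 i \sqrt{2}$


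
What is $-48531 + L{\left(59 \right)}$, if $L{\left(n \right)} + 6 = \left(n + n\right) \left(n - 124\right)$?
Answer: $-56207$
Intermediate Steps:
$L{\left(n \right)} = -6 + 2 n \left(-124 + n\right)$ ($L{\left(n \right)} = -6 + \left(n + n\right) \left(n - 124\right) = -6 + 2 n \left(-124 + n\right)$)
$-48531 + L{\left(59 \right)} = -48531 - \left(14638 - 6962\right) = -48531 - 7676 = -56207$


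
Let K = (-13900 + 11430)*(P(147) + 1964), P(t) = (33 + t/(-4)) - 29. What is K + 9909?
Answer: -9520557/2 ≈ -4.7603e+6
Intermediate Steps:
P(t) = 4 - t/4 (P(t) = (33 + t*(-¼)) - 29 = (33 - t/4) - 29 = 4 - t/4)
K = -9540375/2 (K = (-13900 + 11430)*((4 - ¼*147) + 1964) = -2470*((4 - 147/4) + 1964) = -2470*(-131/4 + 1964) = -2470*7725/4 = -9540375/2 ≈ -4.7702e+6)
K + 9909 = -9540375/2 + 9909 = -9520557/2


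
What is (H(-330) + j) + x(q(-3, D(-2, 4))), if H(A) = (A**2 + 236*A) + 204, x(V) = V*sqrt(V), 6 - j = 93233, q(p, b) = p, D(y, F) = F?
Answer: -62003 - 3*I*sqrt(3) ≈ -62003.0 - 5.1962*I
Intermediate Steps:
j = -93227 (j = 6 - 1*93233 = 6 - 93233 = -93227)
x(V) = V**(3/2)
H(A) = 204 + A**2 + 236*A
(H(-330) + j) + x(q(-3, D(-2, 4))) = ((204 + (-330)**2 + 236*(-330)) - 93227) + (-3)**(3/2) = ((204 + 108900 - 77880) - 93227) - 3*I*sqrt(3) = (31224 - 93227) - 3*I*sqrt(3) = -62003 - 3*I*sqrt(3)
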